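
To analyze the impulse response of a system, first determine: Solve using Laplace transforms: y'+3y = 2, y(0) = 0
Take L of both sides: sY(s) - 0 + 3Y(s) = 2/s
Y(s)(s + 3) = 2/s + 0
Y(s) = 2/(s(s + 3)) + 0/(s + 3)
Partial fractions: 2/(s(s + 3)) = (2/3)/s - (2/3)/(s + 3)
So Y(s) = (2/3)/s - (2/3)/(s + 3)
Inverse transform (L^(-1){1/s} = 1, L^(-1){1/(s + 3)} = e^(-3t)):

Answer: y(t) = 2/3 - (2/3)·e^(-3t)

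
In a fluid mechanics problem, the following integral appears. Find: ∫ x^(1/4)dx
Power rule: ∫ x^(1/4) dx=x^(5/4)/(5/4) + C

Answer: (4/5)·x^(5/4) + C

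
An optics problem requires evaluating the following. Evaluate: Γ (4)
Γ(n)=(n-1)! for positive integers
Γ(4)=3!=6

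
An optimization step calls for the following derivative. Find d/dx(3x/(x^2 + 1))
Quotient rule: (f/g)' = (f'g - fg')/g²
f = 3x, f' = 3
g = x^2+1, g' = 2x

Answer: (3·(x^2+1)-6x^2)/(x^2+1)²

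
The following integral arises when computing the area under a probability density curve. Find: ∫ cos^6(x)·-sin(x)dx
Let u=cos(x), du=-sin(x) dx
∫ u^6 du=u^7/7+C

Answer: cos^7(x)/7+C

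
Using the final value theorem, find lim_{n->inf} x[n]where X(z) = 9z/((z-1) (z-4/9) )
Final value theorem: lim x[n]=lim_{z->1} (z-1)*X(z)
(z-1)*X(z)=9z/(z-4/9)
As z->1: 9/(1 - 4/9)=9/(5/9)=81/5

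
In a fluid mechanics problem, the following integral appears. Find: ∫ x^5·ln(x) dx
By parts: u=ln(x), dv=x^5 dx
du=1/x dx, v=x^6/6
=x^6·ln(x)/6 - ∫ x^5/6 dx
=x^6·ln(x)/6 - x^6/36+C

Answer: x^6(ln(x)/6-1/36)+C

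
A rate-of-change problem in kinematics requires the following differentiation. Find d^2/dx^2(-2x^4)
Apply power rule 2 times:
d^1: -8x^3
d^2: -24x^2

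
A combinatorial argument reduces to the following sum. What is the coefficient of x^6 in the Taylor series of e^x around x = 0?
Taylor series of e^x=Σ x^n/n!
Coefficient of x^6=1/6!=1/720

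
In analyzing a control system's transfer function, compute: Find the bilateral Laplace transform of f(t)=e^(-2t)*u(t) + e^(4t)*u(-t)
For e^(-2t) * u(t): L=1/(s + 2), Re(s) > -2
For e^(4t) * u(-t): L=-1/(s-4), Re(s) < 4
Combined: F(s)=1/(s + 2) - 1/(s-4), -2 < Re(s) < 4

Answer: 1/(s + 2) - 1/(s-4), ROC: -2 < Re(s) < 4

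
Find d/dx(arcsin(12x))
d/dx[arcsin(u)] = u'/√(1-u²), u = 12x, u' = 12

Answer: 12/√(1-144x²)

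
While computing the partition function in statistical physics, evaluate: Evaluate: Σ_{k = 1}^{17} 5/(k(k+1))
Partial fractions: 5/(k(k+1))=5/k - 5/(k+1)
Telescoping sum: 5(1-1/18)=5·17/18

Answer: 85/18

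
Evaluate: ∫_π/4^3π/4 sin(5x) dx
Antiderivative: -cos(5x)/5
Evaluate at bounds: [-cos(5·3π/4)/5] - [-cos(5·π/4)/5]
= (-(√2/2) + (-√2/2))/5 = -√2/5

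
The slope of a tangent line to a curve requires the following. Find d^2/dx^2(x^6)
Apply power rule 2 times:
d^1: 6x^5
d^2: 30x^4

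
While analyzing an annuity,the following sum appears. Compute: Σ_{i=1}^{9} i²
Using formula: Σ i^2=n(n + 1)(2n + 1)/6=9·10·19/6=285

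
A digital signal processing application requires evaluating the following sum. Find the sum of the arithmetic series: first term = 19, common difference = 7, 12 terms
Last term: a_n=19 + (12 - 1)·7=96
Sum=n(a_1 + a_n)/2=12(19 + 96)/2=690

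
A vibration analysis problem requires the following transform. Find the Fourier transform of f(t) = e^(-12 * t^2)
The Fourier transform of a Gaussian e^(-a*t^2) is sqrt(pi/a)*e^(-omega^2/(4a)).
With a=12: F(omega)=sqrt(pi/12)*e^(-omega^2/48)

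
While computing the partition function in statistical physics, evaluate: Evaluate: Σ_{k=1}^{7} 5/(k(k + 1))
Partial fractions: 5/(k(k + 1)) = 5/k - 5/(k + 1)
Telescoping sum: 5(1 - 1/8) = 5·7/8

Answer: 35/8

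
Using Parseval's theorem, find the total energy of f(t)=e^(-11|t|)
Parseval's theorem: E = integral |f(t)|^2 dt = (1/2pi) integral |F(omega)|^2 domega
E = integral_{-inf}^{inf} e^(-22|t|) dt = 2 * integral_0^inf e^(-22t) dt = 2/(2 * 11) = 1/11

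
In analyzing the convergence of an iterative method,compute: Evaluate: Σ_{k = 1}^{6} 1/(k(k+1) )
Partial fractions: 1/(k(k + 1)) = 1/k - 1/(k + 1)
Telescoping sum: 1(1 - 1/7) = 1·6/7

Answer: 6/7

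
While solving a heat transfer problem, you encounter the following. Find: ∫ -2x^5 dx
Using power rule: ∫ -2x^5 dx=-2/6 x^6 + C=(-1/3)x^6 + C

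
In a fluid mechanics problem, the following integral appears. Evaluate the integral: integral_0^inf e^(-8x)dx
integral_0^inf e^(-8x) dx=[-1/8*e^(-8x)]_0^inf
=0 - (-1/8)=1/8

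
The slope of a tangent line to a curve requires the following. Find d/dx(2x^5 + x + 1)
Power rule: d/dx(ax^n)=n·a·x^(n-1)
Term by term: 10·x^4 + 1

Answer: 10x^4 + 1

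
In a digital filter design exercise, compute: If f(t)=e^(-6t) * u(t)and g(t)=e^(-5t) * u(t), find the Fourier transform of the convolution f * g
By the convolution theorem: F{f * g} = F(omega) * G(omega)
F(omega) = 1/(6+j * omega), G(omega) = 1/(5+j * omega)
F{f * g} = 1/((6+j * omega)(5+j * omega))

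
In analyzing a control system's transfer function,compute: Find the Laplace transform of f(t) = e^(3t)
L{e^(at)} = 1/(s-a)
L{e^(3t)} = 1/(s-3)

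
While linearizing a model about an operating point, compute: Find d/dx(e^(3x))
Chain rule: d/dx[e^u] = e^u · u' where u = 3x
u' = 3

Answer: 3·e^(3x)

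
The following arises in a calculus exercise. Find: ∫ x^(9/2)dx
Power rule: ∫ x^(9/2) dx = x^(11/2)/(11/2)+C

Answer: (2/11)·x^(11/2)+C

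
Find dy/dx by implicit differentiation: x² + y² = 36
Differentiate both sides: 2x+2y·(dy/dx) = 0
Solve: dy/dx = -2x/(2y) = -x/y

Answer: dy/dx = -x/y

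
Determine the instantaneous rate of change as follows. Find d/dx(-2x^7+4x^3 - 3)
Power rule: d/dx(ax^n) = n·a·x^(n-1)
Term by term: -14·x^6+12·x^2

Answer: -14x^6+12x^2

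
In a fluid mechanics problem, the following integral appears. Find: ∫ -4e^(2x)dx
Since d/dx[e^(2x)]=2e^(2x), we get -2 e^(2x) + C

Answer: -2e^(2x) + C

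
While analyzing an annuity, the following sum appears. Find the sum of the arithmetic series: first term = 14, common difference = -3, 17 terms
Last term: a_n=14+(17-1)·-3=-34
Sum=n(a_1+a_n)/2=17(14+(-34))/2=-170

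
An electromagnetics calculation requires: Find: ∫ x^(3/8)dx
Power rule: ∫ x^(3/8) dx=x^(11/8)/(11/8)+C

Answer: (8/11)·x^(11/8)+C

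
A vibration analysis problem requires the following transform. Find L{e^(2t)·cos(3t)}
First shifting: L{e^(at)f(t)} = F(s-a)
L{cos(3t)} = s/(s²+9)
Shift: (s-2)/((s-2)²+9)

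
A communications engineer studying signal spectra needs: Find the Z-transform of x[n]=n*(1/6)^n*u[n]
Using the property Z{n*a^n*u[n]} = az/(z-a)^2
With a = 1/6: X(z) = (1/6)z/(z - 1/6)^2, |z| > 1/6

Answer: (1/6)z/(z - 1/6)^2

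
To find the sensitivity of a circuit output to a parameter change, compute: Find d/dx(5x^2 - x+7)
Power rule: d/dx(ax^n) = n·a·x^(n-1)
Term by term: 10·x - 1

Answer: 10x - 1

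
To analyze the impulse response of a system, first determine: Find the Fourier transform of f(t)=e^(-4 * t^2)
The Fourier transform of a Gaussian e^(-a*t^2) is sqrt(pi/a)*e^(-omega^2/(4a)).
With a = 4: F(omega) = sqrt(pi)/2*e^(-omega^2/16)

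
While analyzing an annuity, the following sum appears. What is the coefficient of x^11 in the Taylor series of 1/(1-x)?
1/(1-x)=Σ x^n for |x|<1
All coefficients are 1

Answer: 1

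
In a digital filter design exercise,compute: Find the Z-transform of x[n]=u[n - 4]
Using the time-shift property: Z{u[n-4]} = z^(-4) * z/(z-1)
= z^(-3)/(z-1)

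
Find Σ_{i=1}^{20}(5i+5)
= 5·Σ i + 5·20 = 5·210 + 100 = 1150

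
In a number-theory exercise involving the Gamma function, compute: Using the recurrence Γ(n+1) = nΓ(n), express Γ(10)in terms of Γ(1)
Γ(10) = 9Γ(9) = 9·8Γ(8) = ... = 9!·Γ(1) = 362880·Γ(1)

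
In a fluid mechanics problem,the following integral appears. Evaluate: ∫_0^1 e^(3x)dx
Antiderivative: (1/3)e^(3x)
Evaluate: (1/3)(e^3-1)

Answer: (e^3-1)/3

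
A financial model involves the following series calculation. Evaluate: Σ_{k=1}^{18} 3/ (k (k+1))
Partial fractions: 3/(k(k + 1))=3/k - 3/(k + 1)
Telescoping sum: 3(1 - 1/19)=3·18/19

Answer: 54/19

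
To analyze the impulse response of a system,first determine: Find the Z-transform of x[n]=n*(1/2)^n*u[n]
Using the property Z{n * a^n * u[n]}=az/(z-a)^2
With a=1/2: X(z)=(1/2)z/(z - 1/2)^2, |z| > 1/2

Answer: (1/2)z/(z - 1/2)^2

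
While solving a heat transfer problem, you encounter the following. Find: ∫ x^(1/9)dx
Power rule: ∫ x^(1/9) dx=x^(10/9)/(10/9) + C

Answer: (9/10)·x^(10/9) + C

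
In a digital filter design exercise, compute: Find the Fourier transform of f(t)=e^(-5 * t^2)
The Fourier transform of a Gaussian e^(-a*t^2) is sqrt(pi/a)*e^(-omega^2/(4a)).
With a=5: F(omega)=sqrt(pi/5)*e^(-omega^2/20)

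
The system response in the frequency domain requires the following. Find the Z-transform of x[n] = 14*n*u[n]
Z{n*u[n]} = z/(z-1)^2
By linearity: Z{14*n*u[n]} = 14z/(z-1)^2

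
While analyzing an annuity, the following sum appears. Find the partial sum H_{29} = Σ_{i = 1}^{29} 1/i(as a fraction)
H_29=1 + 1/2 + 1/3 + ... + 1/29
=9227046511387/2329089562800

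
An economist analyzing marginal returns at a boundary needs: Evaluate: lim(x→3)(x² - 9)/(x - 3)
Factor: (x² - 9)=(x-3)(x + 3)
Cancel (x-3): lim(x→3) (x + 3)=6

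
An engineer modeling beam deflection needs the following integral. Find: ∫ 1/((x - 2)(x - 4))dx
Partial fractions: 1/((x-2)(x-4))=A/(x-2) + B/(x-4)
A=-1/2, B=1/2
∫ [-1/2· 1/(x-2) + 1/2· 1/(x-4)] dx
=(1/2)[ln|x-4| - ln|x-2|] + C

Answer: (1/2)·ln|(x-4)/(x-2)| + C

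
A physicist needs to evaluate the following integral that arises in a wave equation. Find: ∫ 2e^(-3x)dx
Since d/dx[e^(-3x)]=-3e^(-3x), we get -2/3 e^(-3x)+C

Answer: (-2/3)e^(-3x)+C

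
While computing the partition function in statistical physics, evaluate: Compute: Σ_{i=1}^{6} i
Using formula: Σ i^1 = n(n + 1)/2 = 6·7/2 = 21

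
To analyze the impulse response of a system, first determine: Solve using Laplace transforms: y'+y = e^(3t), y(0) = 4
Take L: sY - 4+Y = 1/(s-3)
Y(s+1) = 1/(s-3)+4
Y = 1/((s-3)(s+1))+4/(s+1)
Partial fractions: 1/((s-3)(s+1)) = (1/4)/(s-3) - (1/4)/(s+1)
So Y = (1/4)/(s-3)+(15/4)/(s+1)
Inverse Laplace transform (L^(-1){1/(s-3)} = e^(3t), L^(-1){1/(s+1)} = e^(-t)):

Answer: y(t) = (1/4)·e^(3t)+(15/4)·e^(-t)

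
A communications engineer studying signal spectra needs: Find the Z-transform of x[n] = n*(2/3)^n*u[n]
Using the property Z{n*a^n*u[n]} = az/(z-a)^2
With a = 2/3: X(z) = (2/3)z/(z - 2/3)^2, |z| > 2/3

Answer: (2/3)z/(z - 2/3)^2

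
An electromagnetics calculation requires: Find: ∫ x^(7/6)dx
Power rule: ∫ x^(7/6) dx = x^(13/6)/(13/6) + C

Answer: (6/13)·x^(13/6) + C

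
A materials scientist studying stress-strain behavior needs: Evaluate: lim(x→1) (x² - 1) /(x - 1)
Factor: (x² - 1)=(x-1)(x + 1)
Cancel (x-1): lim(x→1) (x + 1)=2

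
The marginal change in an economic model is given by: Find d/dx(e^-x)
Chain rule: d/dx[e^u]=e^u · u' where u=-x
u'=-1

Answer: -1·e^-x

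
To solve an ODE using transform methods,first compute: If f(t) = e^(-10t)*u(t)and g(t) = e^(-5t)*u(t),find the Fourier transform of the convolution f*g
By the convolution theorem: F{f*g} = F(omega)*G(omega)
F(omega) = 1/(10 + j*omega), G(omega) = 1/(5 + j*omega)
F{f*g} = 1/((10 + j*omega)(5 + j*omega))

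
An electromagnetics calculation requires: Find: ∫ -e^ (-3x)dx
Since d/dx[e^(-3x)] = -3e^(-3x), we get 1/3 e^(-3x) + C

Answer: (1/3)e^(-3x) + C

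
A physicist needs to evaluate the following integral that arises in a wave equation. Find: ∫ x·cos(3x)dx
By parts: u = x, dv = cos(3x) dx
du = dx, v = sin(3x)/3
= x·sin(3x)/3+cos(3x)/3²+C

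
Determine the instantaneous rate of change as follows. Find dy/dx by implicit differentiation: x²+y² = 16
Differentiate both sides: 2x+2y·(dy/dx) = 0
Solve: dy/dx = -2x/(2y) = -x/y

Answer: dy/dx = -x/y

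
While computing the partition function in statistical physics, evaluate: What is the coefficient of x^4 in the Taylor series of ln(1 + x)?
ln(1+x) = Σ (-1)^(n+1) x^n/n
Coefficient of x^4 = (-1)^5/4 = -1/4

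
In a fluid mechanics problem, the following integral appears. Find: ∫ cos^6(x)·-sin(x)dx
Let u=cos(x), du=-sin(x) dx
∫ u^6 du=u^7/7 + C

Answer: cos^7(x)/7 + C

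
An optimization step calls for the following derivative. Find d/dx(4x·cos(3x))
Product rule: (fg)'=f'g+fg'
f=4x, f'=4
g=cos(3x), g'=-3·sin(3x)

Answer: 4·cos(3x)-12x·sin(3x)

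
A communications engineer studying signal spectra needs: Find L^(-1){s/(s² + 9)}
L^(-1){s/(s²+w²)}=cos(wt)
Here w=3

Answer: cos(3t)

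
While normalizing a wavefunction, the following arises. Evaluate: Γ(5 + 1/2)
Γ(n+1/2)=(2n)!√π/(4^n·n!)
=3628800√π/(1024·120)=(945/32)·√π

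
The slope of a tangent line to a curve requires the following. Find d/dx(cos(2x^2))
Chain rule: d/dx[cos(u)] = -sin(u)·u' where u = 2x^2
u' = 4x

Answer: -4x·sin(2x^2)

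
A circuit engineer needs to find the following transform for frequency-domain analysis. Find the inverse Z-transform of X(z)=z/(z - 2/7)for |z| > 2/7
Standard pair: z/(z-a) <-> a^n * u[n] for causal signals
With a = 2/7: x[n] = (2/7)^n * u[n]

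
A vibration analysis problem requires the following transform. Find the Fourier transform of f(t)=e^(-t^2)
The Fourier transform of a Gaussian e^(-t^2) is sqrt(pi)*e^(-omega^2/4).
With a=1: F(omega)=sqrt(pi)*e^(-omega^2/4)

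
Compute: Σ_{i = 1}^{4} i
Using formula: Σ i^1=n(n + 1)/2=4·5/2=10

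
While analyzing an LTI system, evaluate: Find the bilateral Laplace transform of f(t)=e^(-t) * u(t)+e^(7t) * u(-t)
For e^(-t)*u(t): L=1/(s+1), Re(s) > -1
For e^(7t)*u(-t): L=-1/(s-7), Re(s) < 7
Combined: F(s)=1/(s+1)-1/(s-7), -1 < Re(s) < 7

Answer: 1/(s+1)-1/(s-7), ROC: -1 < Re(s) < 7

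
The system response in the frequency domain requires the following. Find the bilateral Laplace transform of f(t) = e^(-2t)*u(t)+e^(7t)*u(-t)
For e^(-2t)*u(t): L = 1/(s + 2), Re(s) > -2
For e^(7t)*u(-t): L = -1/(s-7), Re(s) < 7
Combined: F(s) = 1/(s + 2) - 1/(s-7), -2 < Re(s) < 7

Answer: 1/(s + 2) - 1/(s-7), ROC: -2 < Re(s) < 7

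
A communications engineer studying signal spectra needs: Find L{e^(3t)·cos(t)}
First shifting: L{e^(at)f(t)}=F(s-a)
L{cos(t)}=s/(s²+1)
Shift: (s-3)/((s-3)²+1)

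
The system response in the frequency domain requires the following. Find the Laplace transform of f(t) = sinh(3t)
L{sinh(at)} = a/(s²-a²)
L{sinh(3t)} = 3/(s²-9)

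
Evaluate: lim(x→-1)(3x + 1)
Polynomial is continuous, so substitute x=-1:
3·(-1) + 1=-2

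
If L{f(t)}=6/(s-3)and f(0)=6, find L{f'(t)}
L{f'(t)}=s·F(s) - f(0)=6s/(s-3) - 6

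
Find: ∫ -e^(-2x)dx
Since d/dx[e^(-2x)] = -2e^(-2x), we get 1/2 e^(-2x) + C

Answer: (1/2)e^(-2x) + C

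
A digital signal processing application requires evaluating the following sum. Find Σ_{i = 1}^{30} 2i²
=2·n(n + 1)(2n + 1)/6=2·30·31·61/6=18910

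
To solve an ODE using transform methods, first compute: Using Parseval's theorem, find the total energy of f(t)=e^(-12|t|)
Parseval's theorem: E = integral |f(t)|^2 dt = (1/2pi) integral |F(omega)|^2 domega
E = integral_{-inf}^{inf} e^(-24|t|) dt = 2 * integral_0^inf e^(-24t) dt = 2/(2 * 12) = 1/12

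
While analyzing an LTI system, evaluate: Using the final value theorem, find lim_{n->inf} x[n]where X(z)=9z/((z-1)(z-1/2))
Final value theorem: lim x[n]=lim_{z->1} (z-1)*X(z)
(z-1)*X(z)=9z/(z-1/2)
As z->1: 9/(1-1/2)=9/(1/2)=18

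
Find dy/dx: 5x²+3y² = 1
Differentiate: 10x+6y·(dy/dx) = 0
dy/dx = -10x/(6y) = -(5/3)·(x/y)

Answer: dy/dx = -(5/3)·(x/y)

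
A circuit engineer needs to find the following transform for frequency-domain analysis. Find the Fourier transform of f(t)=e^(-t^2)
The Fourier transform of a Gaussian e^(-t^2) is sqrt(pi) * e^(-omega^2/4).
With a = 1: F(omega) = sqrt(pi) * e^(-omega^2/4)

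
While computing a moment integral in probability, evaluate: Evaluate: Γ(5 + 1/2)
Γ(n + 1/2)=(2n)!√π/(4^n·n!)
=3628800√π/(1024·120)=(945/32)·√π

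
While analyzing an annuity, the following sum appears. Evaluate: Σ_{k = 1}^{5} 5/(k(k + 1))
Partial fractions: 5/(k(k + 1)) = 5/k - 5/(k + 1)
Telescoping sum: 5(1 - 1/6) = 5·5/6

Answer: 25/6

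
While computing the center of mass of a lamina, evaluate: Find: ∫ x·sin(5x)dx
By parts: u=x, dv=sin(5x) dx
du=dx, v=-cos(5x)/5
=-x·cos(5x)/5 + sin(5x)/5² + C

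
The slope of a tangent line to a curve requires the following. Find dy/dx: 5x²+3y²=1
Differentiate: 10x+6y·(dy/dx) = 0
dy/dx = -10x/(6y) = -(5/3)·(x/y)

Answer: dy/dx = -(5/3)·(x/y)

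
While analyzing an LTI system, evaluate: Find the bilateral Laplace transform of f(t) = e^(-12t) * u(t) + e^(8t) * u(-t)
For e^(-12t) * u(t): L=1/(s + 12), Re(s) > -12
For e^(8t) * u(-t): L=-1/(s-8), Re(s) < 8
Combined: F(s)=1/(s + 12) - 1/(s-8), -12 < Re(s) < 8

Answer: 1/(s + 12) - 1/(s-8), ROC: -12 < Re(s) < 8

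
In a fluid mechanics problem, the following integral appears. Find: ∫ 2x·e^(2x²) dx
Let u = 2x², du = 4x dx
∫ (1/2)e^u du = e^u/2 + C

Answer: e^(2x²)/2 + C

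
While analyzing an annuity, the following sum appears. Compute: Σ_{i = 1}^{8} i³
Using formula: Σ i^3=[n(n+1)/2]²=[8·9/2]²=1296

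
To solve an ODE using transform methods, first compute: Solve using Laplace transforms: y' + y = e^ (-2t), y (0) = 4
Take L: sY - 4+Y=1/(s+2)
Y(s+1)=1/(s+2)+4
Y=1/((s+2)(s+1))+4/(s+1)
Partial fractions: 1/((s+2)(s+1))=-1/(s+2)+1/(s+1)
So Y=-1/(s+2)+5/(s+1)
Inverse Laplace transform (L^(-1){1/(s+2)}=e^(-2t), L^(-1){1/(s+1)}=e^(-t)):

Answer: y(t)=-1·e^(-2t)+5·e^(-t)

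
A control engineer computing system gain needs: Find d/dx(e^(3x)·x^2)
Product rule: (fg)' = f'g + fg'
f = e^(3x), f' = 3·e^(3x)
g = x^2, g' = 2x

Answer: 3·e^(3x)·x^2 + 2·e^(3x)·x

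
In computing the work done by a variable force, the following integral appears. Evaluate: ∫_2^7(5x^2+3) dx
Step 1: Find antiderivative F(x)=(5/3)x^3+3x
Step 2: F(7) - F(2)=1778/3 - (58/3)=1720/3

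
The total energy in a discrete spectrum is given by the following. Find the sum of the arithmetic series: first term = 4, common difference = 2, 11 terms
Last term: a_n = 4 + (11 - 1)·2 = 24
Sum = n(a_1 + a_n)/2 = 11(4 + 24)/2 = 154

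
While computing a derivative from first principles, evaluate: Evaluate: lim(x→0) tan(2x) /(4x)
tan(u) ≈ u for small u:
tan(2x)/(4x) ≈ 2x/(4x) = 2/4

Answer: 1/2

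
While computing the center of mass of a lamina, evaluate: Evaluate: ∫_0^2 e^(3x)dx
Antiderivative: (1/3)e^(3x)
Evaluate: (1/3)(e^6-1)

Answer: (e^6-1)/3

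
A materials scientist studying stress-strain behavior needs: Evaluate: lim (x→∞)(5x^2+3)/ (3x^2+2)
Divide numerator and denominator by x^2:
lim (5+3/x^2)/(3+2/x^2) = 5/3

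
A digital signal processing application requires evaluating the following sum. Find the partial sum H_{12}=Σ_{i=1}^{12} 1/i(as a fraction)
H_12 = 1+1/2+1/3+...+1/12
= 86021/27720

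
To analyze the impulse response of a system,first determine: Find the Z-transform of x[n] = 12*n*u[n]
Z{n*u[n]} = z/(z-1)^2
By linearity: Z{12*n*u[n]} = 12z/(z-1)^2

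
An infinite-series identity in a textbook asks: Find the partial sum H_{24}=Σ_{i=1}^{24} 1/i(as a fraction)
H_24=1+1/2+1/3+...+1/24
=1347822955/356948592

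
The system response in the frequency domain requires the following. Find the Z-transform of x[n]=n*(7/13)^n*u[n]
Using the property Z{n*a^n*u[n]}=az/(z-a)^2
With a=7/13: X(z)=(7/13)z/(z - 7/13)^2, |z| > 7/13

Answer: (7/13)z/(z - 7/13)^2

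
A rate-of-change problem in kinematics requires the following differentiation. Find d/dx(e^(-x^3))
Chain rule: d/dx[e^u]=e^u · u' where u=-x^3
u'=-3x^2

Answer: -3x^2·e^(-x^3)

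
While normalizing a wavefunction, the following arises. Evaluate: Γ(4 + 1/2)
Γ(n+1/2) = (2n)!√π/(4^n·n!)
= 40320√π/(256·24) = (105/16)·√π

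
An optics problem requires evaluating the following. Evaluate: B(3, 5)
B(x,y)=Γ(x)Γ(y)/Γ(x + y)=(x-1)!(y-1)!/(x + y-1)!
B(3,5)=2!·4!/7!=1/105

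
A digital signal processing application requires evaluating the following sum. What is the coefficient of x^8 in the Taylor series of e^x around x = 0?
Taylor series of e^x=Σ x^n/n!
Coefficient of x^8=1/8!=1/40320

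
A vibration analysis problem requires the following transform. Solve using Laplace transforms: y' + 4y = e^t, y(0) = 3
Take L: sY - 3 + 4Y=1/(s-1)
Y(s + 4)=1/(s-1) + 3
Y=1/((s-1)(s + 4)) + 3/(s + 4)
Partial fractions: 1/((s-1)(s + 4))=(1/5)/(s-1) - (1/5)/(s + 4)
So Y=(1/5)/(s-1) + (14/5)/(s + 4)
Inverse Laplace transform (L^(-1){1/(s-1)}=e^t, L^(-1){1/(s + 4)}=e^(-4t)):

Answer: y(t)=(1/5)·e^t + (14/5)·e^(-4t)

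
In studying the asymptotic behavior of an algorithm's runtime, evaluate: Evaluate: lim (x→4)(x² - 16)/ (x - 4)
Factor: (x² - 16) = (x-4)(x+4)
Cancel (x-4): lim(x→4) (x+4) = 8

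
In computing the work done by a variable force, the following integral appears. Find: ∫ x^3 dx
Using power rule: ∫ x^3 dx = 1/4 x^4 + C = (1/4)x^4 + C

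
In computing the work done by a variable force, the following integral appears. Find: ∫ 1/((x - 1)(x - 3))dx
Partial fractions: 1/((x-1)(x-3))=A/(x-1) + B/(x-3)
A=-1/2, B=1/2
∫ [-1/2· 1/(x-1) + 1/2· 1/(x-3)] dx
=(1/2)[ln|x-3| - ln|x-1|] + C

Answer: (1/2)·ln|(x-3)/(x-1)| + C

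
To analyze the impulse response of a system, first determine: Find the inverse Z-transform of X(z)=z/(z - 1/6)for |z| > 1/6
Standard pair: z/(z-a) <-> a^n * u[n] for causal signals
With a=1/6: x[n]=(1/6)^n * u[n]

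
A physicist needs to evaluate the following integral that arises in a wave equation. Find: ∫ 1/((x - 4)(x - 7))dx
Partial fractions: 1/((x-4)(x-7))=A/(x-4)+B/(x-7)
A=-1/3, B=1/3
∫ [-1/3· 1/(x-4)+1/3· 1/(x-7)] dx
=(1/3)[ln|x-7| - ln|x-4|]+C

Answer: (1/3)·ln|(x-7)/(x-4)|+C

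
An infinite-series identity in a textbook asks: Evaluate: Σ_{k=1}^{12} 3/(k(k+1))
Partial fractions: 3/(k(k+1))=3/k - 3/(k+1)
Telescoping sum: 3(1-1/13)=3·12/13

Answer: 36/13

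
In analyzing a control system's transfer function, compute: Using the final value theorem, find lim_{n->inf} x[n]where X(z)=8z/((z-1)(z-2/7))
Final value theorem: lim x[n]=lim_{z->1} (z-1) * X(z)
(z-1) * X(z)=8z/(z-2/7)
As z->1: 8/(1 - 2/7)=8/(5/7)=56/5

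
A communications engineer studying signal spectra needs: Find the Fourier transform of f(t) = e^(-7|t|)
Using the standard pair: F{e^(-a|t|)}=2a/(a^2+omega^2)
With a=7: F(omega)=14/(49+omega^2)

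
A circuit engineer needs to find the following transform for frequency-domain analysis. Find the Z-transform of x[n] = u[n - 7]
Using the time-shift property: Z{u[n-7]} = z^(-7)*z/(z-1)
= z^(-6)/(z-1)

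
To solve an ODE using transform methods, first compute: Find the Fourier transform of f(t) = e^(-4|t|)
Using the standard pair: F{e^(-a|t|)}=2a/(a^2 + omega^2)
With a=4: F(omega)=8/(16 + omega^2)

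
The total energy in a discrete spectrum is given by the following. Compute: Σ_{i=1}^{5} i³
Using formula: Σ i^3=[n(n+1)/2]²=[5·6/2]²=225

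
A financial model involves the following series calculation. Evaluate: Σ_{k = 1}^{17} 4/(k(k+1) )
Partial fractions: 4/(k(k + 1))=4/k - 4/(k + 1)
Telescoping sum: 4(1 - 1/18)=4·17/18

Answer: 34/9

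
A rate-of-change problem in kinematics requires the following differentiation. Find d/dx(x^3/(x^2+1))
Quotient rule: (f/g)' = (f'g - fg')/g²
f = x^3, f' = 3x^2
g = x^2 + 1, g' = 2x

Answer: (3x^2·(x^2 + 1) - 2x^4)/(x^2 + 1)²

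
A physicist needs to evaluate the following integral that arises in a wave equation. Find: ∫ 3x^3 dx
Using power rule: ∫ 3x^3 dx = 3/4 x^4 + C = (3/4)x^4 + C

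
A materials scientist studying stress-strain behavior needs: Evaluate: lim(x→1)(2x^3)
Polynomial is continuous, so substitute x = 1:
2·1^3 = 2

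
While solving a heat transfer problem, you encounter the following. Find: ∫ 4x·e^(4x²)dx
Let u=4x², du=8x dx
∫ (1/2)e^u du=e^u/2+C

Answer: e^(4x²)/2+C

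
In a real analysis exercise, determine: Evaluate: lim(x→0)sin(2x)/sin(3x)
sin(u) ≈ u for small u:
sin(2x)/sin(3x) ≈ 2x/(3x)=2/3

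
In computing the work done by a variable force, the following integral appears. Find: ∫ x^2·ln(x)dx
By parts: u = ln(x), dv = x^2 dx
du = 1/x dx, v = x^3/3
= x^3·ln(x)/3 - ∫ x^2/3 dx
= x^3·ln(x)/3 - x^3/9+C

Answer: x^3(ln(x)/3-1/9)+C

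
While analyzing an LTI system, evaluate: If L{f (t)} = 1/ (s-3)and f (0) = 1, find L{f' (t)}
L{f'(t)}=s·F(s) - f(0)=s/(s-3) - 1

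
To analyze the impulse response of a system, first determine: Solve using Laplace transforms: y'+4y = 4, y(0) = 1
Take L of both sides: sY(s)-1+4Y(s)=4/s
Y(s)(s+4)=4/s+1
Y(s)=4/(s(s+4))+1/(s+4)
Partial fractions: 4/(s(s+4))=1/s - 1/(s+4)
So Y(s)=1/s
Inverse transform (L^(-1){1/s}=1, L^(-1){1/(s+4)}=e^(-4t)):

Answer: y(t)=1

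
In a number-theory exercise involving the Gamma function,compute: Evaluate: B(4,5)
B(x,y) = Γ(x)Γ(y)/Γ(x+y) = (x-1)!(y-1)!/(x+y-1)!
B(4,5) = 3!·4!/8! = 1/280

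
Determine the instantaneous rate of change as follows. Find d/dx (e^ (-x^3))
Chain rule: d/dx[e^u]=e^u · u' where u=-x^3
u'=-3x^2

Answer: -3x^2·e^(-x^3)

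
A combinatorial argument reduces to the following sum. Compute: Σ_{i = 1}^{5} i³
Using formula: Σ i^3 = [n(n + 1)/2]² = [5·6/2]² = 225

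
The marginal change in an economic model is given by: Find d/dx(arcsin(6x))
d/dx[arcsin(u)] = u'/√(1-u²), u = 6x, u' = 6

Answer: 6/√(1-36x²)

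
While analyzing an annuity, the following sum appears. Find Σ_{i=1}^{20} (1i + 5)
= 1·Σ i+5·20 = 1·210+100 = 310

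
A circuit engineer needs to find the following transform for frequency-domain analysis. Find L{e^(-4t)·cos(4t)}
First shifting: L{e^(at)f(t)}=F(s-a)
L{cos(4t)}=s/(s² + 16)
Shift: (s + 4)/((s + 4)² + 16)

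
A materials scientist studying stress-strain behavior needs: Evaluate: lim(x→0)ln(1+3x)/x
L'Hôpital (0/0): lim 3/(1+3x) / 1=3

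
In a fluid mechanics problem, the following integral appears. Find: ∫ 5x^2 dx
Using power rule: ∫ 5x^2 dx=5/3 x^3 + C=(5/3)x^3 + C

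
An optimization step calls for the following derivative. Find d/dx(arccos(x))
d/dx[arccos(u)]=-u'/√(1-u²), u=x, u'=1

Answer: -1/√(1-x²)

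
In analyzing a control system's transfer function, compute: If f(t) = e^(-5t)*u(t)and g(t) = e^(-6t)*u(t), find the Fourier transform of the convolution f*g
By the convolution theorem: F{f * g} = F(omega) * G(omega)
F(omega) = 1/(5 + j * omega), G(omega) = 1/(6 + j * omega)
F{f * g} = 1/((5 + j * omega)(6 + j * omega))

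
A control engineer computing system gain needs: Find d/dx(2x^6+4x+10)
Power rule: d/dx(ax^n)=n·a·x^(n-1)
Term by term: 12·x^5 + 4

Answer: 12x^5 + 4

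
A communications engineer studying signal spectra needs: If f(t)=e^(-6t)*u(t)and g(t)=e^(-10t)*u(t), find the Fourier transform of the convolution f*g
By the convolution theorem: F{f*g} = F(omega)*G(omega)
F(omega) = 1/(6+j*omega), G(omega) = 1/(10+j*omega)
F{f*g} = 1/((6+j*omega)(10+j*omega))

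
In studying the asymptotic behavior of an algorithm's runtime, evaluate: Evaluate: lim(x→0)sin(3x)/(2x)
L'Hôpital (0/0): lim 3cos(3x)/2=3/2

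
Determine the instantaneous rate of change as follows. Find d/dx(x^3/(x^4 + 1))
Quotient rule: (f/g)'=(f'g - fg')/g²
f=x^3, f'=3x^2
g=x^4+1, g'=4x^3

Answer: (3x^2·(x^4+1)-4x^6)/(x^4+1)²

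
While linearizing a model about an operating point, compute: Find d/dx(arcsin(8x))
d/dx[arcsin(u)]=u'/√(1-u²), u=8x, u'=8

Answer: 8/√(1 - 64x²)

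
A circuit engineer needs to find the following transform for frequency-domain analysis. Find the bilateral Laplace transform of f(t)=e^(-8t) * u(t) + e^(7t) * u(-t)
For e^(-8t)*u(t): L=1/(s+8), Re(s) > -8
For e^(7t)*u(-t): L=-1/(s-7), Re(s) < 7
Combined: F(s)=1/(s+8)-1/(s-7), -8 < Re(s) < 7

Answer: 1/(s+8)-1/(s-7), ROC: -8 < Re(s) < 7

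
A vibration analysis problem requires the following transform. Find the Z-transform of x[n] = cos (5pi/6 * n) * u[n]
Z{cos(w0*n)*u[n]} = z(z - cos(w0))/(z^2 - 2z*cos(w0) + 1)
With w0 = 5pi/6: X(z) = z(z - cos(5pi/6))/(z^2 - 2z*cos(5pi/6) + 1)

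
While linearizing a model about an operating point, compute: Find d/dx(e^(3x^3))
Chain rule: d/dx[e^u] = e^u · u' where u = 3x^3
u' = 9x^2

Answer: 9x^2·e^(3x^3)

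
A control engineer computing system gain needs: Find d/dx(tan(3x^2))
Chain rule: d/dx[tan(u)]=sec²(u)·u' where u=3x^2
u'=6x

Answer: 6x·sec²(3x^2)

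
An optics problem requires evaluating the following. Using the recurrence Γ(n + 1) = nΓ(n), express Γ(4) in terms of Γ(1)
Γ(4)=3Γ(3)=3·2Γ(2)=...=3!·Γ(1)=6·Γ(1)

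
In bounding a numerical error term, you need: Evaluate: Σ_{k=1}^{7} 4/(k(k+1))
Partial fractions: 4/(k(k+1)) = 4/k - 4/(k+1)
Telescoping sum: 4(1-1/8) = 4·7/8

Answer: 7/2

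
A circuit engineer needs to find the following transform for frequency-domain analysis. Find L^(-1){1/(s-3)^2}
L^(-1){1/(s-a)^n}=t^(n-1)·e^(at)/(n-1)!
Here a=3, n=2: t^1·e^(3t)/1

Answer: t·e^(3t)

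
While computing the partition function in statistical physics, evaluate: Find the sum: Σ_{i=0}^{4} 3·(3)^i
Geometric series: S=a(1 - r^n)/(1 - r)
a=3, r=3, n=5
S=3(1 - 243)/-2=363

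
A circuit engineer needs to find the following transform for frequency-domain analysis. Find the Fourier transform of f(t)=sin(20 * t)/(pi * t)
sin(W*t)/(pi*t) = (W/pi)*sinc(W*t/pi) is the impulse response of the ideal low-pass filter with cutoff W (here W = 20).
Its Fourier transform is a rectangular function:
F(omega) = 1 for |omega| < 20, 0 otherwise

Answer: rect(omega/40) [i.e., 1 for |omega| < 20, 0 otherwise]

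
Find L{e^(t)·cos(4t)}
First shifting: L{e^(at)f(t)} = F(s-a)
L{cos(4t)} = s/(s² + 16)
Shift: (s-1)/((s-1)² + 16)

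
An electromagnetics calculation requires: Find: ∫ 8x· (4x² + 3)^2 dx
Let u = 4x² + 3, du = 8x dx
∫ u^2 du = u^3/3 + C

Answer: (4x² + 3)^3/3 + C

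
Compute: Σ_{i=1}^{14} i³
Using formula: Σ i^3=[n(n + 1)/2]²=[14·15/2]²=11025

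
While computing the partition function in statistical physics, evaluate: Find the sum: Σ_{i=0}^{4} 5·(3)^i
Geometric series: S=a(1 - r^n)/(1 - r)
a=5, r=3, n=5
S=5(1-243)/-2=605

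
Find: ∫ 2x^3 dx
Using power rule: ∫ 2x^3 dx=2/4 x^4 + C=(1/2)x^4 + C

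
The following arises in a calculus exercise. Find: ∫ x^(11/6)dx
Power rule: ∫ x^(11/6) dx=x^(17/6)/(17/6) + C

Answer: (6/17)·x^(17/6) + C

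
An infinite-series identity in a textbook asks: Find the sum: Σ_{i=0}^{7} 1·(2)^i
Geometric series: S = a(1 - r^n)/(1 - r)
a = 1, r = 2, n = 8
S = 1(1-256)/-1 = 255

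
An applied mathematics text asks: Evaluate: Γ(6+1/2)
Γ(n + 1/2)=(2n)!√π/(4^n·n!)
=479001600√π/(4096·720)=(10395/64)·√π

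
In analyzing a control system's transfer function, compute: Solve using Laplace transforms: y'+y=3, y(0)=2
Take L of both sides: sY(s)-2+Y(s) = 3/s
Y(s)(s+1) = 3/s+2
Y(s) = 3/(s(s+1))+2/(s+1)
Partial fractions: 3/(s(s+1)) = 3/s - 3/(s+1)
So Y(s) = 3/s - 1/(s+1)
Inverse transform (L^(-1){1/s} = 1, L^(-1){1/(s+1)} = e^(-t)):

Answer: y(t) = 3 - e^(-t)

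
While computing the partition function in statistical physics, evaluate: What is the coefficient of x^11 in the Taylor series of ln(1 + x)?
ln(1 + x) = Σ (-1)^(n + 1) x^n/n
Coefficient of x^11 = (-1)^12/11 = 1/11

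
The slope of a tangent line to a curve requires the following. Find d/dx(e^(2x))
Chain rule: d/dx[e^u] = e^u · u' where u = 2x
u' = 2

Answer: 2·e^(2x)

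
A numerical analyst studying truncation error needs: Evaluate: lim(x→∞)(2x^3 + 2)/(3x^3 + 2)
Divide numerator and denominator by x^3:
lim (2 + 2/x^3)/(3 + 2/x^3)=2/3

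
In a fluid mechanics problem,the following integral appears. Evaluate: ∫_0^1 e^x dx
Antiderivative: e^x
Evaluate: (e^1-1)

Answer: e^1-1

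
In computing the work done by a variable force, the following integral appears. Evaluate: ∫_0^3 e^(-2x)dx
Antiderivative: (1/(-2))e^(-2x)
Evaluate: (1/(-2))(e^-6-1)

Answer: (e^-6-1)/(-2)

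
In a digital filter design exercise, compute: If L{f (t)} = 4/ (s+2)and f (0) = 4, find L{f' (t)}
L{f'(t)}=s·F(s) - f(0)=4s/(s+2)-4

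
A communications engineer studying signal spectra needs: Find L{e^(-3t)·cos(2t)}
First shifting: L{e^(at)f(t)}=F(s-a)
L{cos(2t)}=s/(s²+4)
Shift: (s+3)/((s+3)²+4)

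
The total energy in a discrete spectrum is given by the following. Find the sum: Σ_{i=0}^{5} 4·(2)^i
Geometric series: S = a(1 - r^n)/(1 - r)
a = 4, r = 2, n = 6
S = 4(1 - 64)/-1 = 252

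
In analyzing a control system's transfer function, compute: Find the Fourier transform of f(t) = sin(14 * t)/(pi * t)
sin(W*t)/(pi*t) = (W/pi)*sinc(W*t/pi) is the impulse response of the ideal low-pass filter with cutoff W (here W = 14).
Its Fourier transform is a rectangular function:
F(omega) = 1 for |omega| < 14, 0 otherwise

Answer: rect(omega/28) [i.e., 1 for |omega| < 14, 0 otherwise]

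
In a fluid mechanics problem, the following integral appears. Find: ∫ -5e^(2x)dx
Since d/dx[e^(2x)]=2e^(2x), we get -5/2 e^(2x)+C

Answer: (-5/2)e^(2x)+C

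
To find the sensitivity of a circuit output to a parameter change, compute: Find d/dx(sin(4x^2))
Chain rule: d/dx[sin(u)] = cos(u)·u' where u = 4x^2
u' = 8x

Answer: 8x·cos(4x^2)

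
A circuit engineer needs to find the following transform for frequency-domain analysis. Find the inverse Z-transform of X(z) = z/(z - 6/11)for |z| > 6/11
Standard pair: z/(z-a) <-> a^n * u[n] for causal signals
With a=6/11: x[n]=(6/11)^n * u[n]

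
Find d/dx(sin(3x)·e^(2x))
Product rule: (fg)'=f'g+fg'
f=sin(3x), f'=3·cos(3x)
g=e^(2x), g'=2·e^(2x)

Answer: 3·cos(3x)·e^(2x)+2·sin(3x)·e^(2x)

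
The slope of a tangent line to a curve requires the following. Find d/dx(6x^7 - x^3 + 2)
Power rule: d/dx(ax^n)=n·a·x^(n-1)
Term by term: 42·x^6 - 3·x^2

Answer: 42x^6 - 3x^2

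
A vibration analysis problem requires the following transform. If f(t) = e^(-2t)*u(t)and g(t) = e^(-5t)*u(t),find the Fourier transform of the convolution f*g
By the convolution theorem: F{f*g} = F(omega)*G(omega)
F(omega) = 1/(2 + j*omega), G(omega) = 1/(5 + j*omega)
F{f*g} = 1/((2 + j*omega)(5 + j*omega))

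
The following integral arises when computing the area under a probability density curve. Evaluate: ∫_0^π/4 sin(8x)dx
Antiderivative: -cos(8x)/8
Evaluate at bounds: [-cos(8·π/4)/8] - [-cos(8·0)/8]
= (-(1) + (1))/8 = 0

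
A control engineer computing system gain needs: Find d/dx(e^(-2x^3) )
Chain rule: d/dx[e^u]=e^u · u' where u=-2x^3
u'=-6x^2

Answer: -6x^2·e^(-2x^3)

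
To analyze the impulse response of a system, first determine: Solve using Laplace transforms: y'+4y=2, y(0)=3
Take L of both sides: sY(s) - 3 + 4Y(s) = 2/s
Y(s)(s + 4) = 2/s + 3
Y(s) = 2/(s(s + 4)) + 3/(s + 4)
Partial fractions: 2/(s(s + 4)) = (1/2)/s - (1/2)/(s + 4)
So Y(s) = (1/2)/s + (5/2)/(s + 4)
Inverse transform (L^(-1){1/s} = 1, L^(-1){1/(s + 4)} = e^(-4t)):

Answer: y(t) = 1/2 + (5/2)·e^(-4t)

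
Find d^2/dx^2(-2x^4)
Apply power rule 2 times:
d^1: -8x^3
d^2: -24x^2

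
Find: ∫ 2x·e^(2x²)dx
Let u = 2x², du = 4x dx
∫ (1/2)e^u du = e^u/2 + C

Answer: e^(2x²)/2 + C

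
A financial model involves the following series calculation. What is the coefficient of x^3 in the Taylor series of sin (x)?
sin(x) = Σ (-1)^k x^(2k+1)/(2k+1)!
For x^3: (-1)^1/3! = -1/6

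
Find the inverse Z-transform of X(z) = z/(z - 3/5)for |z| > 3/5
Standard pair: z/(z-a) <-> a^n * u[n] for causal signals
With a=3/5: x[n]=(3/5)^n * u[n]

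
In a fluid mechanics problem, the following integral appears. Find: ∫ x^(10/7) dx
Power rule: ∫ x^(10/7) dx = x^(17/7)/(17/7) + C

Answer: (7/17)·x^(17/7) + C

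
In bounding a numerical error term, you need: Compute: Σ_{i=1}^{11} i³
Using formula: Σ i^3=[n(n+1)/2]²=[11·12/2]²=4356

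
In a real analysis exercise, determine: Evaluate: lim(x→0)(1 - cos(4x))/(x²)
Using 1-cos(u) ≈ u²/2 for small u:
(1-cos(4x)) ≈ (4x)²/2 = 16x²/2
So limit = 16/(2·1) = 8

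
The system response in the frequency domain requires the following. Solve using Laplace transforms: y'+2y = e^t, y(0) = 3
Take L: sY - 3+2Y = 1/(s-1)
Y(s+2) = 1/(s-1)+3
Y = 1/((s-1)(s+2))+3/(s+2)
Partial fractions: 1/((s-1)(s+2)) = (1/3)/(s-1) - (1/3)/(s+2)
So Y = (1/3)/(s-1)+(8/3)/(s+2)
Inverse Laplace transform (L^(-1){1/(s-1)} = e^t, L^(-1){1/(s+2)} = e^(-2t)):

Answer: y(t) = (1/3)·e^t+(8/3)·e^(-2t)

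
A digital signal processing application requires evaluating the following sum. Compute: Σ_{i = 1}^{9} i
Using formula: Σ i^1=n(n+1)/2=9·10/2=45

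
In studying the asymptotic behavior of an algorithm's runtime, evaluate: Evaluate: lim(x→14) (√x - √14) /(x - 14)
Multiply by conjugate (√x + √14)/(√x + √14):
=(x - 14)/((x - 14)(√x + √14))=1/(√x + √14)
As x → 14: 1/(2√14)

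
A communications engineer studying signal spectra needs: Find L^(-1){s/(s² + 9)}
L^(-1){s/(s² + w²)} = cos(wt)
Here w = 3

Answer: cos(3t)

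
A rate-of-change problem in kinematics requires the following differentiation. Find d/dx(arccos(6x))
d/dx[arccos(u)]=-u'/√(1-u²), u=6x, u'=6

Answer: -6/√(1-36x²)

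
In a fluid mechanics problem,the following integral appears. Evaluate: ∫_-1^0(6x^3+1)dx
Step 1: Find antiderivative F(x) = (3/2)x^4+x
Step 2: F(0) - F(-1) = 0 - (1/2) = -1/2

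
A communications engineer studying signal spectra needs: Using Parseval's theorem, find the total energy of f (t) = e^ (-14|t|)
Parseval's theorem: E=integral |f(t)|^2 dt=(1/2pi) integral |F(omega)|^2 domega
E=integral_{-inf}^{inf} e^(-28|t|) dt=2*integral_0^inf e^(-28t) dt=2/(2*14)=1/14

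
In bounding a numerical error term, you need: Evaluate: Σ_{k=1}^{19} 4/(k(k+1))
Partial fractions: 4/(k(k + 1)) = 4/k - 4/(k + 1)
Telescoping sum: 4(1 - 1/20) = 4·19/20

Answer: 19/5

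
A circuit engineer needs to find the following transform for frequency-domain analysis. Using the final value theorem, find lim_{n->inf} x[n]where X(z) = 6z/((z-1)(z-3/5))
Final value theorem: lim x[n]=lim_{z->1} (z-1) * X(z)
(z-1) * X(z)=6z/(z-3/5)
As z->1: 6/(1-3/5)=6/(2/5)=15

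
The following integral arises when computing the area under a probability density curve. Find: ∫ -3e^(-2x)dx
Since d/dx[e^(-2x)] = -2e^(-2x), we get 3/2 e^(-2x)+C

Answer: (3/2)e^(-2x)+C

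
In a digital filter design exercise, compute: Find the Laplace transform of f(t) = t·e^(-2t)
L{t·e^(at)}=1/(s-a)²
L{t·e^(-2t)}=1/(s + 2)²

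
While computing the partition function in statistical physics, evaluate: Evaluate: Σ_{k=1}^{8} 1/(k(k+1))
Partial fractions: 1/(k(k+1))=1/k - 1/(k+1)
Telescoping sum: 1(1-1/9)=1·8/9

Answer: 8/9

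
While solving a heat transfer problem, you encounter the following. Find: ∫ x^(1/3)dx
Power rule: ∫ x^(1/3) dx = x^(4/3)/(4/3) + C

Answer: (3/4)·x^(4/3) + C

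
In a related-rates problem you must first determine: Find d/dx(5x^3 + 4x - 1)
Power rule: d/dx(ax^n)=n·a·x^(n-1)
Term by term: 15·x^2 + 4

Answer: 15x^2 + 4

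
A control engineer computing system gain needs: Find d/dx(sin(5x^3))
Chain rule: d/dx[sin(u)] = cos(u)·u' where u = 5x^3
u' = 15x^2

Answer: 15x^2·cos(5x^3)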